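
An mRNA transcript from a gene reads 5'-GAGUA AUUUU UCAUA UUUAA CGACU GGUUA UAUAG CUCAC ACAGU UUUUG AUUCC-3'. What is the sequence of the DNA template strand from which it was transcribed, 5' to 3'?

Replace U with T to get the coding DNA strand: GAGTAATTTTTCATATTTAACGACTGGTTATATAGCTCACACAGTTTTTGATTCC. The template strand is its reverse complement (complement CTCATTAAAAAGTATAAATTGCTGACCAATATATCGAGTGTGTCAAAAACTAAGG, then reverse).

5'-GGAATCAAAAACTGTGTGAGCTATATAACCAGTCGTTAAATATGAAAAATTACTC-3'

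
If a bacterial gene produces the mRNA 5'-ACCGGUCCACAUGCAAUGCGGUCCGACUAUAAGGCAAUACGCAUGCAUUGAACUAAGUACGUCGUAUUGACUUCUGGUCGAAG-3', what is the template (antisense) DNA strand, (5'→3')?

5'-CTTCGACCAGAAGTCAATACGACGTACTTAGTTCAATGCATGCGTATTGCCTTATAGTCGGACCGCATTGCATGTGGACCGGT-3'

Replace U with T to get the coding DNA strand: ACCGGTCCACATGCAATGCGGTCCGACTATAAGGCAATACGCATGCATTGAACTAAGTACGTCGTATTGACTTCTGGTCGAAG. The template strand is its reverse complement (complement TGGCCAGGTGTACGTTACGCCAGGCTGATATTCCGTTATGCGTACGTAACTTGATTCATGCAGCATAACTGAAGACCAGCTTC, then reverse).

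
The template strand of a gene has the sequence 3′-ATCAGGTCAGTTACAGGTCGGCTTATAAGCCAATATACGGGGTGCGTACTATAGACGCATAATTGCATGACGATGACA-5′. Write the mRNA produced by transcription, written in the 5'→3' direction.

5'-UAGUCCAGUCAAUGUCCAGCCGAAUAUUCGGUUAUAUGCCCCACGCAUGAUAUCUGCGUAUUAACGUACUGCUACUGU-3'

Reading the template 3'→5' as shown, RNA polymerase pairs each base (A→U, T→A, G↔C) to build mRNA 5'→3' directly.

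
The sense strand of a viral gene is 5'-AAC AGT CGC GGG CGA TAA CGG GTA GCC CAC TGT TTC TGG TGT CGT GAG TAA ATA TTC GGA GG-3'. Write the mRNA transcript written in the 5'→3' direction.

5'-AACAGUCGCGGGCGAUAACGGGUAGCCCACUGUUUCUGGUGUCGUGAGUAAAUAUUCGGAGG-3'

The mRNA is synthesized from the template strand, so it matches the coding strand with T replaced by U.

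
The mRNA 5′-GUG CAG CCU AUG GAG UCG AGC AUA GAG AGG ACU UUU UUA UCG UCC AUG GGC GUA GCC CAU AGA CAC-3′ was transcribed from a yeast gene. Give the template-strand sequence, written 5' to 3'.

5'-GTGTCTATGGGCTACGCCCATGGACGATAAAAAAGTCCTCTCTATGCTCGACTCCATAGGCTGCAC-3'

Replace U with T to get the coding DNA strand: GTGCAGCCTATGGAGTCGAGCATAGAGAGGACTTTTTTATCGTCCATGGGCGTAGCCCATAGACAC. The template strand is its reverse complement (complement CACGTCGGATACCTCAGCTCGTATCTCTCCTGAAAAAATAGCAGGTACCCGCATCGGGTATCTGTG, then reverse).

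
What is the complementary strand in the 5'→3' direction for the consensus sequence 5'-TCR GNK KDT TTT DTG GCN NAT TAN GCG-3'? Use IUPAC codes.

Standard pairs A↔T, G↔C; ambiguity codes pair R↔Y, K↔M, D↔H, N↔N. Complement (AGYCNMMHAAAAHACCGNNTAATNCGC), then reverse for 5'→3'.

5'-CGCNTAATNNGCCAHAAAAHMMNCYGA-3'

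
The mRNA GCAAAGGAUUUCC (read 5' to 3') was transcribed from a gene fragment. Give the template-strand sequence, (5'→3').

Replace U with T to get the coding DNA strand: GCAAAGGATTTCC. The template strand is its reverse complement (complement CGTTTCCTAAAGG, then reverse).

5'-GGAAATCCTTTGC-3'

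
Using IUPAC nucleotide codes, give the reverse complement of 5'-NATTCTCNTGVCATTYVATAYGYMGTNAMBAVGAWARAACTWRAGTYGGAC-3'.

5'-GTCCRACTYWAGTTYTWTCBTVKTNACKRCRTATBRAATGBCANGAGAATN-3'

Standard pairs A↔T, G↔C; ambiguity codes pair R↔Y, M↔K, W↔W, B↔V, N↔N. Complement (NTAAGAGNACBGTAARBTATRCRKCANTKVTBCTWTYTTGAWYTCARCCTG), then reverse for 5'→3'.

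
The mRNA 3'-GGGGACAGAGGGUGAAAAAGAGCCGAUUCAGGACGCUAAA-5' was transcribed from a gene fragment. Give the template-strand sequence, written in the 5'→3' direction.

5'-CCCCTGTCTCCCACTTTTTCTCGGCTAAGTCCTGCGATTT-3'

Written 5'→3' the mRNA is AAAUCGCAGGACUUAGCCGAGAAAAAGUGGGAGACAGGGG, so the coding DNA strand is AAATCGCAGGACTTAGCCGAGAAAAAGTGGGAGACAGGGG. The template is its reverse complement.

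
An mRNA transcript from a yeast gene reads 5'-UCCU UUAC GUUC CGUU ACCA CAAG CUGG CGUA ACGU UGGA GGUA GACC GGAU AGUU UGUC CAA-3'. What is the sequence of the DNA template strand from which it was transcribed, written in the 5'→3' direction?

5'-TTGGACAAACTATCCGGTCTACCTCCAACGTTACGCCAGCTTGTGGTAACGGAACGTAAAGGA-3'

Replace U with T to get the coding DNA strand: TCCTTTACGTTCCGTTACCACAAGCTGGCGTAACGTTGGAGGTAGACCGGATAGTTTGTCCAA. The template strand is its reverse complement (complement AGGAAATGCAAGGCAATGGTGTTCGACCGCATTGCAACCTCCATCTGGCCTATCAAACAGGTT, then reverse).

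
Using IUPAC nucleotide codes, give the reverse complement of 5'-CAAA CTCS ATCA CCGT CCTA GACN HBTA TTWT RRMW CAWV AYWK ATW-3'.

Standard pairs A↔T, G↔C; ambiguity codes pair R↔Y, M↔K, W↔W, S↔S, B↔V, H↔D, N↔N. Complement (GTTTGAGSTAGTGGCAGGATCTGNDVATAAWAYYKWGTWBTRWMTAW), then reverse for 5'→3'.

5'-WATMWRTBWTGWKYYAWAATAVDNGTCTAGGACGGTGATSGAGTTTG-3'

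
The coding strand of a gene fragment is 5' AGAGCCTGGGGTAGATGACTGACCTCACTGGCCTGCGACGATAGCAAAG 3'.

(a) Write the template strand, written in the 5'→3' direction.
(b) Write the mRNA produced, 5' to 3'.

(a) 5′-CTTTGCTATCGTCGCAGGCCAGTGAGGTCAGTCATCTACCCCAGGCTCT-3′
(b) 5'-AGAGCCUGGGGUAGAUGACUGACCUCACUGGCCUGCGACGAUAGCAAAG-3'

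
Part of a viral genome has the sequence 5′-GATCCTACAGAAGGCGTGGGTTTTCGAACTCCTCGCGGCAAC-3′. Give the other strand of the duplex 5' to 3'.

5'-GTTGCCGCGAGGAGTTCGAAAACCCACGCCTTCTGTAGGATC-3'

The complement of GATCCTACAGAAGGCGTGGGTTTTCGAACTCCTCGCGGCAAC is CTAGGATGTCTTCCGCACCCAAAAGCTTGAGGAGCGCCGTTG (A↔T, G↔C). DNA strands are antiparallel, so the complementary strand runs 3'→5'; reversing gives the 5'→3' form.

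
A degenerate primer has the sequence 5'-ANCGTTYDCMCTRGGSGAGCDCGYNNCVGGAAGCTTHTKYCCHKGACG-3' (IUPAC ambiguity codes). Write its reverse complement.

Standard pairs A↔T, G↔C; ambiguity codes pair R↔Y, M↔K, S↔S, D↔H, V↔B, N↔N. Complement (TNGCAARHGKGAYCCSCTCGHGCRNNGBCCTTCGAADAMRGGDMCTGC), then reverse for 5'→3'.

5'-CGTCMDGGRMADAAGCTTCCBGNNRCGHGCTCSCCYAGKGHRAACGNT-3'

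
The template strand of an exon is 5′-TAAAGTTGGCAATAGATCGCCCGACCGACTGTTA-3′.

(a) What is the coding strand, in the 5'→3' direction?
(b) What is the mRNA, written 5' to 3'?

(a) The coding strand is the reverse complement of the template: complement ATTTCAACCGTTATCTAGCGGGCTGGCTGACAAT, then reverse.
(b) mRNA has the coding-strand sequence with T→U.

(a) 5′-TAACAGTCGGTCGGGCGATCTATTGCCAACTTTA-3′
(b) 5′-UAACAGUCGGUCGGGCGAUCUAUUGCCAACUUUA-3′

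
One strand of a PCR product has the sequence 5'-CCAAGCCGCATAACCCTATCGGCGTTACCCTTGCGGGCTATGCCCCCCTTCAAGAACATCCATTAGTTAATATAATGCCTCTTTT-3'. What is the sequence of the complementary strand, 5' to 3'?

Pairing A↔T and G↔C gives GGTTCGGCGTATTGGGATAGCCGCAATGGGAACGCCCGATACGGGGGGAAGTTCTTGTAGGTAATCAATTATATTACGGAGAAAA, running 3'→5'. Reverse for the 5'→3' convention.

5'-AAAAGAGGCATTATATTAACTAATGGATGTTCTTGAAGGGGGGCATAGCCCGCAAGGGTAACGCCGATAGGGTTATGCGGCTTGG-3'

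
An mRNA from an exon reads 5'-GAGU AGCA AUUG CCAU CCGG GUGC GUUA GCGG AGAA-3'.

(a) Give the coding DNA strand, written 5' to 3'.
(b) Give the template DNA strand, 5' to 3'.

(a) 5'-GAGTAGCAATTGCCATCCGGGTGCGTTAGCGGAGAA-3'
(b) 5'-TTCTCCGCTAACGCACCCGGATGGCAATTGCTACTC-3'

(a) The coding strand matches the mRNA with U→T.
(b) The template strand is the reverse complement of the coding strand.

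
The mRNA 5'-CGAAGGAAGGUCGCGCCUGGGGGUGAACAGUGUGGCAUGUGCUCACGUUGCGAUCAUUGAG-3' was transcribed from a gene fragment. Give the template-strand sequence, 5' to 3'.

5'-CTCAATGATCGCAACGTGAGCACATGCCACACTGTTCACCCCCAGGCGCGACCTTCCTTCG-3'

Replace U with T to get the coding DNA strand: CGAAGGAAGGTCGCGCCTGGGGGTGAACAGTGTGGCATGTGCTCACGTTGCGATCATTGAG. The template strand is its reverse complement (complement GCTTCCTTCCAGCGCGGACCCCCACTTGTCACACCGTACACGAGTGCAACGCTAGTAACTC, then reverse).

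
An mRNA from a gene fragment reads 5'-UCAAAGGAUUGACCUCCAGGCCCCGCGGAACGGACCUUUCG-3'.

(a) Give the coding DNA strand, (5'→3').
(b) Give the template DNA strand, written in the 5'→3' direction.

(a) The coding strand matches the mRNA with U→T.
(b) The template strand is the reverse complement of the coding strand.

(a) 5'-TCAAAGGATTGACCTCCAGGCCCCGCGGAACGGACCTTTCG-3'
(b) 5'-CGAAAGGTCCGTTCCGCGGGGCCTGGAGGTCAATCCTTTGA-3'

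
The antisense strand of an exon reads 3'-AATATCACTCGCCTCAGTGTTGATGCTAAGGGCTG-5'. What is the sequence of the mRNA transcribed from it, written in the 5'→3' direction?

5'-UUAUAGUGAGCGGAGUCACAACUACGAUUCCCGAC-3'

Reading the template 3'→5' as shown, RNA polymerase pairs each base (A→U, T→A, G↔C) to build mRNA 5'→3' directly.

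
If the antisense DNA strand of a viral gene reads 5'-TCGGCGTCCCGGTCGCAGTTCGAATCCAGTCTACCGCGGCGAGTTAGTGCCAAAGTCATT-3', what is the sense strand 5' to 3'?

The coding strand is complementary and antiparallel to the template: take the complement (A↔T, G↔C) and reverse.

5'-AATGACTTTGGCACTAACTCGCCGCGGTAGACTGGATTCGAACTGCGACCGGGACGCCGA-3'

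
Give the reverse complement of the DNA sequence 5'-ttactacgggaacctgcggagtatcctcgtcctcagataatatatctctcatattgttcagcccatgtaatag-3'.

5′-CTATTACATGGGCTGAACAATATGAGAGATATATTATCTGAGGACGAGGATACTCCGCAGGTTCCCGTAGTAA-3′

Complement each base (A↔T, G↔C): AATGATGCCCTTGGACGCCTCATAGGAGCAGGAGTCTATTATATAGAGAGTATAACAAGTCGGGTACATTATC. Then reverse.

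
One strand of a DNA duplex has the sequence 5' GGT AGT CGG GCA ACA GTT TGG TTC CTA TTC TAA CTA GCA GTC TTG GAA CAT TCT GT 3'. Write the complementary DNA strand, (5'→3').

The complement of GGTAGTCGGGCAACAGTTTGGTTCCTATTCTAACTAGCAGTCTTGGAACATTCTGT is CCATCAGCCCGTTGTCAAACCAAGGATAAGATTGATCGTCAGAACCTTGTAAGACA (A↔T, G↔C). DNA strands are antiparallel, so the complementary strand runs 3'→5'; reversing gives the 5'→3' form.

5'-ACAGAATGTTCCAAGACTGCTAGTTAGAATAGGAACCAAACTGTTGCCCGACTACC-3'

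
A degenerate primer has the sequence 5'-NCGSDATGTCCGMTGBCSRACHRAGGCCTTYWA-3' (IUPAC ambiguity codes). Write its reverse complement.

Standard pairs A↔T, G↔C; ambiguity codes pair R↔Y, M↔K, W↔W, S↔S, B↔V, D↔H, N↔N. Complement (NGCSHTACAGGCKACVGSYTGDYTCCGGAARWT), then reverse for 5'→3'.

5′-TWRAAGGCCTYDGTYSGVCAKCGGACATHSCGN-3′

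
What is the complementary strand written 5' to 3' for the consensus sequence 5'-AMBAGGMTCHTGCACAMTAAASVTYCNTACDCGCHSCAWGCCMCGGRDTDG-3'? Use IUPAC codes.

Standard pairs A↔T, G↔C; ambiguity codes pair R↔Y, M↔K, W↔W, S↔S, B↔V, D↔H, N↔N. Complement (TKVTCCKAGDACGTGTKATTTSBARGNATGHGCGDSGTWCGGKGCCYHAHC), then reverse for 5'→3'.

5'-CHAHYCCGKGGCWTGSDGCGHGTANGRABSTTTAKTGTGCADGAKCCTVKT-3'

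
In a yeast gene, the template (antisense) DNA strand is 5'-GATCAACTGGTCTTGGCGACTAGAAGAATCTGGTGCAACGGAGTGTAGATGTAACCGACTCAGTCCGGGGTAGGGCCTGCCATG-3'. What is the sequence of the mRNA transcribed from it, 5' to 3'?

The mRNA has the sequence of the coding strand (reverse complement of the template) with T→U. Reverse complement of GATCAACTGGTCTTGGCGACTAGAAGAATCTGGTGCAACGGAGTGTAGATGTAACCGACTCAGTCCGGGGTAGGGCCTGCCATG is CATGGCAGGCCCTACCCCGGACTGAGTCGGTTACATCTACACTCCGTTGCACCAGATTCTTCTAGTCGCCAAGACCAGTTGATC; then T→U.

5'-CAUGGCAGGCCCUACCCCGGACUGAGUCGGUUACAUCUACACUCCGUUGCACCAGAUUCUUCUAGUCGCCAAGACCAGUUGAUC-3'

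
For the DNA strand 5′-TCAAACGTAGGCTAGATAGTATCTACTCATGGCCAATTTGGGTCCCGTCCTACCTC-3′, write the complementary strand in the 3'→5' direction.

Base-pairing A↔T, G↔C gives the complement. The complementary strand is antiparallel, so paired with a 5'→3' strand it runs 3'→5'.

3′-AGTTTGCATCCGATCTATCATAGATGAGTACCGGTTAAACCCAGGGCAGGATGGAG-5′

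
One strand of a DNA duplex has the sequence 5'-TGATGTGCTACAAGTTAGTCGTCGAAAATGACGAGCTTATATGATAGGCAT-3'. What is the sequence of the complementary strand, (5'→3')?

The complement of TGATGTGCTACAAGTTAGTCGTCGAAAATGACGAGCTTATATGATAGGCAT is ACTACACGATGTTCAATCAGCAGCTTTTACTGCTCGAATATACTATCCGTA (A↔T, G↔C). DNA strands are antiparallel, so the complementary strand runs 3'→5'; reversing gives the 5'→3' form.

5′-ATGCCTATCATATAAGCTCGTCATTTTCGACGACTAACTTGTAGCACATCA-3′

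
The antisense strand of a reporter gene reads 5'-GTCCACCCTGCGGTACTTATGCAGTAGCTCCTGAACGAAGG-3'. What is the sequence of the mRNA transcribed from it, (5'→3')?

5'-CCUUCGUUCAGGAGCUACUGCAUAAGUACCGCAGGGUGGAC-3'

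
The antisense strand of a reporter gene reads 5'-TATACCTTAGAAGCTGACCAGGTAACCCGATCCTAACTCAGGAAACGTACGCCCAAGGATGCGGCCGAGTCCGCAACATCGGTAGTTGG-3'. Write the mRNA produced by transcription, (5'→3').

5'-CCAACUACCGAUGUUGCGGACUCGGCCGCAUCCUUGGGCGUACGUUUCCUGAGUUAGGAUCGGGUUACCUGGUCAGCUUCUAAGGUAUA-3'

RNA polymerase reads the template 3'→5' and synthesizes mRNA 5'→3' by base-pairing (A→U, T→A, G↔C). The complement of the template is ATATGGAATCTTCGACTGGTCCATTGGGCTAGGATTGAGTCCTTTGCATGCGGGTTCCTACGCCGGCTCAGGCGTTGTAGCCATCAACC; antiparallel, so 5'→3' the coding strand is CCAACTACCGATGTTGCGGACTCGGCCGCATCCTTGGGCGTACGTTTCCTGAGTTAGGATCGGGTTACCTGGTCAGCTTCTAAGGTATA. Replace T with U for the mRNA.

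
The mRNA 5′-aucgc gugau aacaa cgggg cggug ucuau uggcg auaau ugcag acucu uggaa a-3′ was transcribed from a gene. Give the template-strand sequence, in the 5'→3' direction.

5'-TTTCCAAGAGTCTGCAATTATCGCCAATAGACACCGCCCCGTTGTTATCACGCGAT-3'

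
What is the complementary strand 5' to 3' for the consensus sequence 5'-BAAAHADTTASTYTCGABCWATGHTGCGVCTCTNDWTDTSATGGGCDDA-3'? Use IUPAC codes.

5'-THHGCCCATSAHAWHNAGAGBCGCADCATWGVTCGARASTAAHTDTTTV-3'

Standard pairs A↔T, G↔C; ambiguity codes pair Y↔R, W↔W, S↔S, B↔V, D↔H, N↔N. Complement (VTTTDTHAATSARAGCTVGWTACDACGCBGAGANHWAHASTACCCGHHT), then reverse for 5'→3'.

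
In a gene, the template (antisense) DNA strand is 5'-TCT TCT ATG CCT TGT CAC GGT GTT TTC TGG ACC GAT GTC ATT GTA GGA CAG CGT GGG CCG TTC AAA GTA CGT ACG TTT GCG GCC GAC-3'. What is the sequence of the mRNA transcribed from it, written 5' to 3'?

5'-GUCGGCCGCAAACGUACGUACUUUGAACGGCCCACGCUGUCCUACAAUGACAUCGGUCCAGAAAACACCGUGACAAGGCAUAGAAGA-3'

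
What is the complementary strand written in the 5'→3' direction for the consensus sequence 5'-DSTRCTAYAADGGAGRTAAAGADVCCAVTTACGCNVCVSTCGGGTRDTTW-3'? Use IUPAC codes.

Standard pairs A↔T, G↔C; ambiguity codes pair R↔Y, W↔W, S↔S, D↔H, V↔B, N↔N. Complement (HSAYGATRTTHCCTCYATTTCTHBGGTBAATGCGNBGBSAGCCCAYHAAW), then reverse for 5'→3'.

5'-WAAHYACCCGASBGBNGCGTAABTGGBHTCTTTAYCTCCHTTRTAGYASH-3'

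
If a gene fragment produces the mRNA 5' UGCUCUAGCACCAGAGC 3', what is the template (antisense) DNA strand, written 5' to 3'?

5'-GCTCTGGTGCTAGAGCA-3'

Replace U with T to get the coding DNA strand: TGCTCTAGCACCAGAGC. The template strand is its reverse complement (complement ACGAGATCGTGGTCTCG, then reverse).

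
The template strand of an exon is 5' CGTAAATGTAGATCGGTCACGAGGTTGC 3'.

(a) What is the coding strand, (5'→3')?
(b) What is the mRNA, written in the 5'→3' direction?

(a) The coding strand is the reverse complement of the template: complement GCATTTACATCTAGCCAGTGCTCCAACG, then reverse.
(b) mRNA has the coding-strand sequence with T→U.

(a) 5′-GCAACCTCGTGACCGATCTACATTTACG-3′
(b) 5'-GCAACCUCGUGACCGAUCUACAUUUACG-3'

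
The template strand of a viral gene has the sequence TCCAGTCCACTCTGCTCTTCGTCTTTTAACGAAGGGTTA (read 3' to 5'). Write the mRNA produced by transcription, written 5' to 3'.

5'-AGGUCAGGUGAGACGAGAAGCAGAAAAUUGCUUCCCAAU-3'

Reading the template 3'→5' as shown, RNA polymerase pairs each base (A→U, T→A, G↔C) to build mRNA 5'→3' directly.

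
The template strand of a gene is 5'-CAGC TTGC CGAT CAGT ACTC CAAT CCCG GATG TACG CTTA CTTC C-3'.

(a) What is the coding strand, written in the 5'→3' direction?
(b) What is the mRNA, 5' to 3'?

(a) 5'-GGAAGTAAGCGTACATCCGGGATTGGAGTACTGATCGGCAAGCTG-3'
(b) 5'-GGAAGUAAGCGUACAUCCGGGAUUGGAGUACUGAUCGGCAAGCUG-3'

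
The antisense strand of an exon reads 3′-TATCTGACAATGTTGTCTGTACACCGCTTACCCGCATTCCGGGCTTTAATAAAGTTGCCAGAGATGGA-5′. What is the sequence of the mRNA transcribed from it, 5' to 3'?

Reading the template 3'→5' as shown, RNA polymerase pairs each base (A→U, T→A, G↔C) to build mRNA 5'→3' directly.

5'-AUAGACUGUUACAACAGACAUGUGGCGAAUGGGCGUAAGGCCCGAAAUUAUUUCAACGGUCUCUACCU-3'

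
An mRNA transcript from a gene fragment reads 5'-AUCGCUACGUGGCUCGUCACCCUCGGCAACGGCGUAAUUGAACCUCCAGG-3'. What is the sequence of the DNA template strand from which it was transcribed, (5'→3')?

5'-CCTGGAGGTTCAATTACGCCGTTGCCGAGGGTGACGAGCCACGTAGCGAT-3'

Replace U with T to get the coding DNA strand: ATCGCTACGTGGCTCGTCACCCTCGGCAACGGCGTAATTGAACCTCCAGG. The template strand is its reverse complement (complement TAGCGATGCACCGAGCAGTGGGAGCCGTTGCCGCATTAACTTGGAGGTCC, then reverse).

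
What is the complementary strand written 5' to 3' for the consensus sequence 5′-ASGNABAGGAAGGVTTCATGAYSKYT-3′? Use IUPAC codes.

Standard pairs A↔T, G↔C; ambiguity codes pair Y↔R, K↔M, S↔S, B↔V, N↔N. Complement (TSCNTVTCCTTCCBAAGTACTRSMRA), then reverse for 5'→3'.

5′-ARMSRTCATGAABCCTTCCTVTNCST-3′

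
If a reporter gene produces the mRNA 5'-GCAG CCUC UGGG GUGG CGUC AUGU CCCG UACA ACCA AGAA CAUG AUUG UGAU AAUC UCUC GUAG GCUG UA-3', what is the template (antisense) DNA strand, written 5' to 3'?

5'-TACAGCCTACGAGAGATTATCACAATCATGTTCTTGGTTGTACGGGACATGACGCCACCCCAGAGGCTGC-3'

Replace U with T to get the coding DNA strand: GCAGCCTCTGGGGTGGCGTCATGTCCCGTACAACCAAGAACATGATTGTGATAATCTCTCGTAGGCTGTA. The template strand is its reverse complement (complement CGTCGGAGACCCCACCGCAGTACAGGGCATGTTGGTTCTTGTACTAACACTATTAGAGAGCATCCGACAT, then reverse).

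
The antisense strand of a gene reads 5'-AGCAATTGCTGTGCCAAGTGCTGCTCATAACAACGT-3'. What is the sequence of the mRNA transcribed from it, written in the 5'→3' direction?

RNA polymerase reads the template 3'→5' and synthesizes mRNA 5'→3' by base-pairing (A→U, T→A, G↔C). The complement of the template is TCGTTAACGACACGGTTCACGACGAGTATTGTTGCA; antiparallel, so 5'→3' the coding strand is ACGTTGTTATGAGCAGCACTTGGCACAGCAATTGCT. Replace T with U for the mRNA.

5'-ACGUUGUUAUGAGCAGCACUUGGCACAGCAAUUGCU-3'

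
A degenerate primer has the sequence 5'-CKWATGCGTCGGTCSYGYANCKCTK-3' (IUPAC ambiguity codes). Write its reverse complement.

Standard pairs A↔T, G↔C; ambiguity codes pair Y↔R, K↔M, W↔W, S↔S, N↔N. Complement (GMWTACGCAGCCAGSRCRTNGMGAM), then reverse for 5'→3'.

5'-MAGMGNTRCRSGACCGACGCATWMG-3'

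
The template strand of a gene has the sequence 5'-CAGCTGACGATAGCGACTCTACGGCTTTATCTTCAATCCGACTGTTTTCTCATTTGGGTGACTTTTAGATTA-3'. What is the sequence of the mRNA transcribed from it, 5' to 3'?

5'-UAAUCUAAAAGUCACCCAAAUGAGAAAACAGUCGGAUUGAAGAUAAAGCCGUAGAGUCGCUAUCGUCAGCUG-3'

RNA polymerase reads the template 3'→5' and synthesizes mRNA 5'→3' by base-pairing (A→U, T→A, G↔C). The complement of the template is GTCGACTGCTATCGCTGAGATGCCGAAATAGAAGTTAGGCTGACAAAAGAGTAAACCCACTGAAAATCTAAT; antiparallel, so 5'→3' the coding strand is TAATCTAAAAGTCACCCAAATGAGAAAACAGTCGGATTGAAGATAAAGCCGTAGAGTCGCTATCGTCAGCTG. Replace T with U for the mRNA.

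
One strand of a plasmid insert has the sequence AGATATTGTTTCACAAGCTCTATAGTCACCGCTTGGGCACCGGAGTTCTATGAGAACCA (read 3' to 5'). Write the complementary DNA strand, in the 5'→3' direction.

5′-TCTATAACAAAGTGTTCGAGATATCAGTGGCGAACCCGTGGCCTCAAGATACTCTTGGT-3′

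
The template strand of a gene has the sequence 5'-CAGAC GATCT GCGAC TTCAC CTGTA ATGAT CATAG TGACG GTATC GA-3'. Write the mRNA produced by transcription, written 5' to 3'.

RNA polymerase reads the template 3'→5' and synthesizes mRNA 5'→3' by base-pairing (A→U, T→A, G↔C). The complement of the template is GTCTGCTAGACGCTGAAGTGGACATTACTAGTATCACTGCCATAGCT; antiparallel, so 5'→3' the coding strand is TCGATACCGTCACTATGATCATTACAGGTGAAGTCGCAGATCGTCTG. Replace T with U for the mRNA.

5'-UCGAUACCGUCACUAUGAUCAUUACAGGUGAAGUCGCAGAUCGUCUG-3'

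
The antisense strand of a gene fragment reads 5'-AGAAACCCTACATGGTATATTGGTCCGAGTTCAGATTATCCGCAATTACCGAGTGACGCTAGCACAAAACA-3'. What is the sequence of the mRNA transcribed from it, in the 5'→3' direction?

RNA polymerase reads the template 3'→5' and synthesizes mRNA 5'→3' by base-pairing (A→U, T→A, G↔C). The complement of the template is TCTTTGGGATGTACCATATAACCAGGCTCAAGTCTAATAGGCGTTAATGGCTCACTGCGATCGTGTTTTGT; antiparallel, so 5'→3' the coding strand is TGTTTTGTGCTAGCGTCACTCGGTAATTGCGGATAATCTGAACTCGGACCAATATACCATGTAGGGTTTCT. Replace T with U for the mRNA.

5'-UGUUUUGUGCUAGCGUCACUCGGUAAUUGCGGAUAAUCUGAACUCGGACCAAUAUACCAUGUAGGGUUUCU-3'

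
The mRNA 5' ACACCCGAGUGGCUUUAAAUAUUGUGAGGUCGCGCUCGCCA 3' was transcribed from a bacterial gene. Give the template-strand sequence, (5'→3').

Replace U with T to get the coding DNA strand: ACACCCGAGTGGCTTTAAATATTGTGAGGTCGCGCTCGCCA. The template strand is its reverse complement (complement TGTGGGCTCACCGAAATTTATAACACTCCAGCGCGAGCGGT, then reverse).

5'-TGGCGAGCGCGACCTCACAATATTTAAAGCCACTCGGGTGT-3'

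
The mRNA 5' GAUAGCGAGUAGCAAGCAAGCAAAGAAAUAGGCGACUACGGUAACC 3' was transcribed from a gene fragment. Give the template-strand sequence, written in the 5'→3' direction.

5'-GGTTACCGTAGTCGCCTATTTCTTTGCTTGCTTGCTACTCGCTATC-3'

Replace U with T to get the coding DNA strand: GATAGCGAGTAGCAAGCAAGCAAAGAAATAGGCGACTACGGTAACC. The template strand is its reverse complement (complement CTATCGCTCATCGTTCGTTCGTTTCTTTATCCGCTGATGCCATTGG, then reverse).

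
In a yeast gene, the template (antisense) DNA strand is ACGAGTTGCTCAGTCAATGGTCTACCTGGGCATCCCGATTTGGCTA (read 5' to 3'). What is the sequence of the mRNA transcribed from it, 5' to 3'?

5'-UAGCCAAAUCGGGAUGCCCAGGUAGACCAUUGACUGAGCAACUCGU-3'

The mRNA has the sequence of the coding strand (reverse complement of the template) with T→U. Reverse complement of ACGAGTTGCTCAGTCAATGGTCTACCTGGGCATCCCGATTTGGCTA is TAGCCAAATCGGGATGCCCAGGTAGACCATTGACTGAGCAACTCGT; then T→U.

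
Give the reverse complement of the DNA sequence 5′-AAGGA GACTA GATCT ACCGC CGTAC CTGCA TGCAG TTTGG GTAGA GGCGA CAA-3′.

Reading the sequence 3'→5' and pairing each base (A↔T, G↔C) gives the reverse complement directly.

5'-TTGTCGCCTCTACCCAAACTGCATGCAGGTACGGCGGTAGATCTAGTCTCCTT-3'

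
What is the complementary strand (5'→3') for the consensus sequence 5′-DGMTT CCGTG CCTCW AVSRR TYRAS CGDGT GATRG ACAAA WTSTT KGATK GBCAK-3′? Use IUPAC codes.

Standard pairs A↔T, G↔C; ambiguity codes pair R↔Y, M↔K, W↔W, S↔S, B↔V, D↔H. Complement (HCKAAGGCACGGAGWTBSYYARYTSGCHCACTAYCTGTTTWASAAMCTAMCVGTM), then reverse for 5'→3'.

5′-MTGVCMATCMAASAWTTTGTCYATCACHCGSTYRAYYSBTWGAGGCACGGAAKCH-3′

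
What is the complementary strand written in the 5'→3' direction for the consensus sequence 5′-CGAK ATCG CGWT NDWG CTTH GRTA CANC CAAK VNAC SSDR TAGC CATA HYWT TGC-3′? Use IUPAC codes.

5'-GCAAWRDTATGGCTAYHSSGTNBMTTGGNTGTAYCDAAGCWHNAWCGCGATMTCG-3'

Standard pairs A↔T, G↔C; ambiguity codes pair R↔Y, K↔M, W↔W, S↔S, D↔H, V↔B, N↔N. Complement (GCTMTAGCGCWANHWCGAADCYATGTNGGTTMBNTGSSHYATCGGTATDRWAACG), then reverse for 5'→3'.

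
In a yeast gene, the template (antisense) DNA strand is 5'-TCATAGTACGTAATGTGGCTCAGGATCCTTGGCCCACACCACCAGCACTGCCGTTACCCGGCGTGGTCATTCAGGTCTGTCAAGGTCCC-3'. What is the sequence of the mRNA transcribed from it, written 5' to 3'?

5'-GGGACCUUGACAGACCUGAAUGACCACGCCGGGUAACGGCAGUGCUGGUGGUGUGGGCCAAGGAUCCUGAGCCACAUUACGUACUAUGA-3'

RNA polymerase reads the template 3'→5' and synthesizes mRNA 5'→3' by base-pairing (A→U, T→A, G↔C). The complement of the template is AGTATCATGCATTACACCGAGTCCTAGGAACCGGGTGTGGTGGTCGTGACGGCAATGGGCCGCACCAGTAAGTCCAGACAGTTCCAGGG; antiparallel, so 5'→3' the coding strand is GGGACCTTGACAGACCTGAATGACCACGCCGGGTAACGGCAGTGCTGGTGGTGTGGGCCAAGGATCCTGAGCCACATTACGTACTATGA. Replace T with U for the mRNA.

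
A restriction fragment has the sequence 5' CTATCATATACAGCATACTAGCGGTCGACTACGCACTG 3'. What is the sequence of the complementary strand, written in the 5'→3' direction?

5'-CAGTGCGTAGTCGACCGCTAGTATGCTGTATATGATAG-3'

Pairing A↔T and G↔C gives GATAGTATATGTCGTATGATCGCCAGCTGATGCGTGAC, running 3'→5'. Reverse for the 5'→3' convention.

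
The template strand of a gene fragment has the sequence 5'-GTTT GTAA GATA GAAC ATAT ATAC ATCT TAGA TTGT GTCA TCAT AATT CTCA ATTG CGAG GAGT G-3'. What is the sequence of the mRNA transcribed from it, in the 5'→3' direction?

5′-CACUCCUCGCAAUUGAGAAUUAUGAUGACACAAUCUAAGAUGUAUAUAUGUUCUAUCUUACAAAC-3′

RNA polymerase reads the template 3'→5' and synthesizes mRNA 5'→3' by base-pairing (A→U, T→A, G↔C). The complement of the template is CAAACATTCTATCTTGTATATATGTAGAATCTAACACAGTAGTATTAAGAGTTAACGCTCCTCAC; antiparallel, so 5'→3' the coding strand is CACTCCTCGCAATTGAGAATTATGATGACACAATCTAAGATGTATATATGTTCTATCTTACAAAC. Replace T with U for the mRNA.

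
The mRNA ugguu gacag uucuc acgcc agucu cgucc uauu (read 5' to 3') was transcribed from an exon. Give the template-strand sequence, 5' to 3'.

5'-AATAGGACGAGACTGGCGTGAGAACTGTCAACCA-3'

Replace U with T to get the coding DNA strand: TGGTTGACAGTTCTCACGCCAGTCTCGTCCTATT. The template strand is its reverse complement (complement ACCAACTGTCAAGAGTGCGGTCAGAGCAGGATAA, then reverse).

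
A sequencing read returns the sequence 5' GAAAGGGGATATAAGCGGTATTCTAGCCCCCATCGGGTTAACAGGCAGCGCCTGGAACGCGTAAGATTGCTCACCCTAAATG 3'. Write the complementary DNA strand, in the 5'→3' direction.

5′-CATTTAGGGTGAGCAATCTTACGCGTTCCAGGCGCTGCCTGTTAACCCGATGGGGGCTAGAATACCGCTTATATCCCCTTTC-3′

The complement of GAAAGGGGATATAAGCGGTATTCTAGCCCCCATCGGGTTAACAGGCAGCGCCTGGAACGCGTAAGATTGCTCACCCTAAATG is CTTTCCCCTATATTCGCCATAAGATCGGGGGTAGCCCAATTGTCCGTCGCGGACCTTGCGCATTCTAACGAGTGGGATTTAC (A↔T, G↔C). DNA strands are antiparallel, so the complementary strand runs 3'→5'; reversing gives the 5'→3' form.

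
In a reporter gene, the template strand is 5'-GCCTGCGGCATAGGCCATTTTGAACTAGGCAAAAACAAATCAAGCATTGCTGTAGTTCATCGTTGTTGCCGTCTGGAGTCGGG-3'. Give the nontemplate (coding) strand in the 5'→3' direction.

5'-CCCGACTCCAGACGGCAACAACGATGAACTACAGCAATGCTTGATTTGTTTTTGCCTAGTTCAAAATGGCCTATGCCGCAGGC-3'

The coding strand is complementary and antiparallel to the template: take the complement (A↔T, G↔C) and reverse.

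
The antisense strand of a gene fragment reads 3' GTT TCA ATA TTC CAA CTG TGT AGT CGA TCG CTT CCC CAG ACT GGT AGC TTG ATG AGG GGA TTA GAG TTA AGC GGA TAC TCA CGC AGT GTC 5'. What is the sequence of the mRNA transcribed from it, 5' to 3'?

Reading the template 3'→5' as shown, RNA polymerase pairs each base (A→U, T→A, G↔C) to build mRNA 5'→3' directly.

5′-CAAAGUUAUAAGGUUGACACAUCAGCUAGCGAAGGGGUCUGACCAUCGAACUACUCCCCUAAUCUCAAUUCGCCUAUGAGUGCGUCACAG-3′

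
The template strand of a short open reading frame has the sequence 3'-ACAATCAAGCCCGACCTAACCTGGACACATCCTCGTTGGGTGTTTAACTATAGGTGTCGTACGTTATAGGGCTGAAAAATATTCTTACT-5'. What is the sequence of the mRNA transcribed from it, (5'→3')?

Reading the template 3'→5' as shown, RNA polymerase pairs each base (A→U, T→A, G↔C) to build mRNA 5'→3' directly.

5'-UGUUAGUUCGGGCUGGAUUGGACCUGUGUAGGAGCAACCCACAAAUUGAUAUCCACAGCAUGCAAUAUCCCGACUUUUUAUAAGAAUGA-3'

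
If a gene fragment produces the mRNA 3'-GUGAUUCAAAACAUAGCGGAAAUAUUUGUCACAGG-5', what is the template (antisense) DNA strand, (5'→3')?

Written 5'→3' the mRNA is GGACACUGUUUAUAAAGGCGAUACAAAACUUAGUG, so the coding DNA strand is GGACACTGTTTATAAAGGCGATACAAAACTTAGTG. The template is its reverse complement.

5'-CACTAAGTTTTGTATCGCCTTTATAAACAGTGTCC-3'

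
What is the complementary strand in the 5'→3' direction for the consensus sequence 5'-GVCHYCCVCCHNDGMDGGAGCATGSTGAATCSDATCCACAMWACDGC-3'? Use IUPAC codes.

Standard pairs A↔T, G↔C; ambiguity codes pair Y↔R, M↔K, W↔W, S↔S, D↔H, V↔B, N↔N. Complement (CBGDRGGBGGDNHCKHCCTCGTACSACTTAGSHTAGGTGTKWTGHCG), then reverse for 5'→3'.

5'-GCHGTWKTGTGGATHSGATTCASCATGCTCCHKCHNDGGBGGRDGBC-3'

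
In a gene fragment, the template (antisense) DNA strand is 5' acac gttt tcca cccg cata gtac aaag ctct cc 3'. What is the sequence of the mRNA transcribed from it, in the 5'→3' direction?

5'-GGAGAGCUUUGUACUAUGCGGGUGGAAAACGUGU-3'

RNA polymerase reads the template 3'→5' and synthesizes mRNA 5'→3' by base-pairing (A→U, T→A, G↔C). The complement of the template is TGTGCAAAAGGTGGGCGTATCATGTTTCGAGAGG; antiparallel, so 5'→3' the coding strand is GGAGAGCTTTGTACTATGCGGGTGGAAAACGTGT. Replace T with U for the mRNA.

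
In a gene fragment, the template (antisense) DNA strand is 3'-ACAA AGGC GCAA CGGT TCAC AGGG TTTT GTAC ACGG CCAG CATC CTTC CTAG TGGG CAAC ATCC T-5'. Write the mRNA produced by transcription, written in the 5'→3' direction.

5′-UGUUUCCGCGUUGCCAAGUGUCCCAAAACAUGUGCCGGUCGUAGGAAGGAUCACCCGUUGUAGGA-3′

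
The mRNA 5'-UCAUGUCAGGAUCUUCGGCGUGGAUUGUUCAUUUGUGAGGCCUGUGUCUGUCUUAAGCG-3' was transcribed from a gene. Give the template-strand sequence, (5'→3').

Replace U with T to get the coding DNA strand: TCATGTCAGGATCTTCGGCGTGGATTGTTCATTTGTGAGGCCTGTGTCTGTCTTAAGCG. The template strand is its reverse complement (complement AGTACAGTCCTAGAAGCCGCACCTAACAAGTAAACACTCCGGACACAGACAGAATTCGC, then reverse).

5'-CGCTTAAGACAGACACAGGCCTCACAAATGAACAATCCACGCCGAAGATCCTGACATGA-3'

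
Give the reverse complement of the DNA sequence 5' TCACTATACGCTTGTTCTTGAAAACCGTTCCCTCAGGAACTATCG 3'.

5'-CGATAGTTCCTGAGGGAACGGTTTTCAAGAACAAGCGTATAGTGA-3'

Reading the sequence 3'→5' and pairing each base (A↔T, G↔C) gives the reverse complement directly.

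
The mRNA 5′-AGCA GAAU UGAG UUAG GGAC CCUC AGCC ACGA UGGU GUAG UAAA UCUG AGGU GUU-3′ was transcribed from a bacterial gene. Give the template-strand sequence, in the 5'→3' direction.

5'-AACACCTCAGATTTACTACACCATCGTGGCTGAGGGTCCCTAACTCAATTCTGCT-3'

Replace U with T to get the coding DNA strand: AGCAGAATTGAGTTAGGGACCCTCAGCCACGATGGTGTAGTAAATCTGAGGTGTT. The template strand is its reverse complement (complement TCGTCTTAACTCAATCCCTGGGAGTCGGTGCTACCACATCATTTAGACTCCACAA, then reverse).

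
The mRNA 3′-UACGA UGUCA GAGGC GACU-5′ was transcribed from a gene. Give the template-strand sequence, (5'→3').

5'-ATGCTACAGTCTCCGCTGA-3'

Written 5'→3' the mRNA is UCAGCGGAGACUGUAGCAU, so the coding DNA strand is TCAGCGGAGACTGTAGCAT. The template is its reverse complement.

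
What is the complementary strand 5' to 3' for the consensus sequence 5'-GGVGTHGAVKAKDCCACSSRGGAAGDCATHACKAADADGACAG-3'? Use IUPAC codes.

Standard pairs A↔T, G↔C; ambiguity codes pair R↔Y, K↔M, S↔S, D↔H, V↔B. Complement (CCBCADCTBMTMHGGTGSSYCCTTCHGTADTGMTTHTHCTGTC), then reverse for 5'→3'.

5′-CTGTCHTHTTMGTDATGHCTTCCYSSGTGGHMTMBTCDACBCC-3′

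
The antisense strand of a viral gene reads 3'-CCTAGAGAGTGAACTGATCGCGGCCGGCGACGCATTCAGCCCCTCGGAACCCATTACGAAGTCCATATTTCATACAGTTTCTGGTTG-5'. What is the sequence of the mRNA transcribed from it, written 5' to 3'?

5′-GGAUCUCUCACUUGACUAGCGCCGGCCGCUGCGUAAGUCGGGGAGCCUUGGGUAAUGCUUCAGGUAUAAAGUAUGUCAAAGACCAAC-3′

Reading the template 3'→5' as shown, RNA polymerase pairs each base (A→U, T→A, G↔C) to build mRNA 5'→3' directly.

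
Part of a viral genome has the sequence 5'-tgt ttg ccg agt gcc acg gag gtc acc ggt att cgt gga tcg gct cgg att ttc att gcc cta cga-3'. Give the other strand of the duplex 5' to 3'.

The complement of TGTTTGCCGAGTGCCACGGAGGTCACCGGTATTCGTGGATCGGCTCGGATTTTCATTGCCCTACGA is ACAAACGGCTCACGGTGCCTCCAGTGGCCATAAGCACCTAGCCGAGCCTAAAAGTAACGGGATGCT (A↔T, G↔C). DNA strands are antiparallel, so the complementary strand runs 3'→5'; reversing gives the 5'→3' form.

5'-TCGTAGGGCAATGAAAATCCGAGCCGATCCACGAATACCGGTGACCTCCGTGGCACTCGGCAAACA-3'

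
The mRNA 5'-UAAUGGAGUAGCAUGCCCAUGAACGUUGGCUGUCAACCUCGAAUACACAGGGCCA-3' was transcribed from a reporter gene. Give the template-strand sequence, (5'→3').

Replace U with T to get the coding DNA strand: TAATGGAGTAGCATGCCCATGAACGTTGGCTGTCAACCTCGAATACACAGGGCCA. The template strand is its reverse complement (complement ATTACCTCATCGTACGGGTACTTGCAACCGACAGTTGGAGCTTATGTGTCCCGGT, then reverse).

5'-TGGCCCTGTGTATTCGAGGTTGACAGCCAACGTTCATGGGCATGCTACTCCATTA-3'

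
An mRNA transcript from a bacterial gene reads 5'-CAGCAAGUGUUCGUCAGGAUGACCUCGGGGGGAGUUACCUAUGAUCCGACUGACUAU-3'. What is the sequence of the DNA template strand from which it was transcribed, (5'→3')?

5′-ATAGTCAGTCGGATCATAGGTAACTCCCCCCGAGGTCATCCTGACGAACACTTGCTG-3′

Replace U with T to get the coding DNA strand: CAGCAAGTGTTCGTCAGGATGACCTCGGGGGGAGTTACCTATGATCCGACTGACTAT. The template strand is its reverse complement (complement GTCGTTCACAAGCAGTCCTACTGGAGCCCCCCTCAATGGATACTAGGCTGACTGATA, then reverse).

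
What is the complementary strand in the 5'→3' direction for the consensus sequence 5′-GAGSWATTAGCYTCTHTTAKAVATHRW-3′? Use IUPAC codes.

5'-WYDATBTMTAADAGARGCTAATWSCTC-3'

Standard pairs A↔T, G↔C; ambiguity codes pair R↔Y, K↔M, W↔W, S↔S, H↔D, V↔B. Complement (CTCSWTAATCGRAGADAATMTBTADYW), then reverse for 5'→3'.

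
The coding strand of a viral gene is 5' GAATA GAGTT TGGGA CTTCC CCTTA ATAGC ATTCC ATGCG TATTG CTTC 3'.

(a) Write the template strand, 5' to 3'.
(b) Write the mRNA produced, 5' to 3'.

(a) 5'-GAAGCAATACGCATGGAATGCTATTAAGGGGAAGTCCCAAACTCTATTC-3'
(b) 5'-GAAUAGAGUUUGGGACUUCCCCUUAAUAGCAUUCCAUGCGUAUUGCUUC-3'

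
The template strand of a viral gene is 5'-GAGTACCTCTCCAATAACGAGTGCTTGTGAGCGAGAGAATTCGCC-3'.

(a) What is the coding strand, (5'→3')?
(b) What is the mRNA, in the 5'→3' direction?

(a) 5'-GGCGAATTCTCTCGCTCACAAGCACTCGTTATTGGAGAGGTACTC-3'
(b) 5'-GGCGAAUUCUCUCGCUCACAAGCACUCGUUAUUGGAGAGGUACUC-3'

(a) The coding strand is the reverse complement of the template: complement CTCATGGAGAGGTTATTGCTCACGAACACTCGCTCTCTTAAGCGG, then reverse.
(b) mRNA has the coding-strand sequence with T→U.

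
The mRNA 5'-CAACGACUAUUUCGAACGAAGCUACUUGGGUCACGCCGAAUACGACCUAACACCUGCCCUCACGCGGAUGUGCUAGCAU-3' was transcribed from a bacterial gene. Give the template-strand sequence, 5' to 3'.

Replace U with T to get the coding DNA strand: CAACGACTATTTCGAACGAAGCTACTTGGGTCACGCCGAATACGACCTAACACCTGCCCTCACGCGGATGTGCTAGCAT. The template strand is its reverse complement (complement GTTGCTGATAAAGCTTGCTTCGATGAACCCAGTGCGGCTTATGCTGGATTGTGGACGGGAGTGCGCCTACACGATCGTA, then reverse).

5′-ATGCTAGCACATCCGCGTGAGGGCAGGTGTTAGGTCGTATTCGGCGTGACCCAAGTAGCTTCGTTCGAAATAGTCGTTG-3′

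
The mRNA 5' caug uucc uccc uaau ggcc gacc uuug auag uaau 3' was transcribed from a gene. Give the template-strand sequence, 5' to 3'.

Replace U with T to get the coding DNA strand: CATGTTCCTCCCTAATGGCCGACCTTTGATAGTAAT. The template strand is its reverse complement (complement GTACAAGGAGGGATTACCGGCTGGAAACTATCATTA, then reverse).

5′-ATTACTATCAAAGGTCGGCCATTAGGGAGGAACATG-3′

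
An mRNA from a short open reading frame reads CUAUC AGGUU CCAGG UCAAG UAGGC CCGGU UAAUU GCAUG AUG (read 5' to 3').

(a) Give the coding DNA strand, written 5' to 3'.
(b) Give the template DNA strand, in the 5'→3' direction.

(a) 5′-CTATCAGGTTCCAGGTCAAGTAGGCCCGGTTAATTGCATGATG-3′
(b) 5'-CATCATGCAATTAACCGGGCCTACTTGACCTGGAACCTGATAG-3'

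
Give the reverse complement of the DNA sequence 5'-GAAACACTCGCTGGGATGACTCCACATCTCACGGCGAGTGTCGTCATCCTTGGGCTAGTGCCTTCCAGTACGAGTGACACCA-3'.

5'-TGGTGTCACTCGTACTGGAAGGCACTAGCCCAAGGATGACGACACTCGCCGTGAGATGTGGAGTCATCCCAGCGAGTGTTTC-3'

Reading the sequence 3'→5' and pairing each base (A↔T, G↔C) gives the reverse complement directly.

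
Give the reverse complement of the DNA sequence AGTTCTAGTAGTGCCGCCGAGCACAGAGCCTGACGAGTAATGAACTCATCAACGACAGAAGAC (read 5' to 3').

Complement each base (A↔T, G↔C): TCAAGATCATCACGGCGGCTCGTGTCTCGGACTGCTCATTACTTGAGTAGTTGCTGTCTTCTG. Then reverse.

5′-GTCTTCTGTCGTTGATGAGTTCATTACTCGTCAGGCTCTGTGCTCGGCGGCACTACTAGAACT-3′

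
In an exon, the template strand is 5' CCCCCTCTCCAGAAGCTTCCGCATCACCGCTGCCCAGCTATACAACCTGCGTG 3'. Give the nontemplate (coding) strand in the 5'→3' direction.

5'-CACGCAGGTTGTATAGCTGGGCAGCGGTGATGCGGAAGCTTCTGGAGAGGGGG-3'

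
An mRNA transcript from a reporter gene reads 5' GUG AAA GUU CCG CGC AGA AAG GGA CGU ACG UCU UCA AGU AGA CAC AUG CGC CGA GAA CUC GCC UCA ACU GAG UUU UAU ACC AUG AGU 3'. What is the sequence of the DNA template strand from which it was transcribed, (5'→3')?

5′-ACTCATGGTATAAAACTCAGTTGAGGCGAGTTCTCGGCGCATGTGTCTACTTGAAGACGTACGTCCCTTTCTGCGCGGAACTTTCAC-3′

Replace U with T to get the coding DNA strand: GTGAAAGTTCCGCGCAGAAAGGGACGTACGTCTTCAAGTAGACACATGCGCCGAGAACTCGCCTCAACTGAGTTTTATACCATGAGT. The template strand is its reverse complement (complement CACTTTCAAGGCGCGTCTTTCCCTGCATGCAGAAGTTCATCTGTGTACGCGGCTCTTGAGCGGAGTTGACTCAAAATATGGTACTCA, then reverse).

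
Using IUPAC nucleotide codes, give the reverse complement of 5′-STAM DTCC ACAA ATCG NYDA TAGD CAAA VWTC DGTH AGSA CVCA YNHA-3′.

Standard pairs A↔T, G↔C; ambiguity codes pair Y↔R, M↔K, W↔W, S↔S, D↔H, V↔B, N↔N. Complement (SATKHAGGTGTTTAGCNRHTATCHGTTTBWAGHCADTCSTGBGTRNDT), then reverse for 5'→3'.

5′-TDNRTGBGTSCTDACHGAWBTTTGHCTATHRNCGATTTGTGGAHKTAS-3′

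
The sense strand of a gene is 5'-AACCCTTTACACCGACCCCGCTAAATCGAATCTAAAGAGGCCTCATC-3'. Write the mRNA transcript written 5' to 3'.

5′-AACCCUUUACACCGACCCCGCUAAAUCGAAUCUAAAGAGGCCUCAUC-3′

The mRNA is synthesized from the template strand, so it matches the coding strand with T replaced by U.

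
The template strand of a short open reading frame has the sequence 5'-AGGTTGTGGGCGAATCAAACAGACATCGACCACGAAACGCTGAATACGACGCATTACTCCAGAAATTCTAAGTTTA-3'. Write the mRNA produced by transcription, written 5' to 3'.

5'-UAAACUUAGAAUUUCUGGAGUAAUGCGUCGUAUUCAGCGUUUCGUGGUCGAUGUCUGUUUGAUUCGCCCACAACCU-3'

The mRNA has the sequence of the coding strand (reverse complement of the template) with T→U. Reverse complement of AGGTTGTGGGCGAATCAAACAGACATCGACCACGAAACGCTGAATACGACGCATTACTCCAGAAATTCTAAGTTTA is TAAACTTAGAATTTCTGGAGTAATGCGTCGTATTCAGCGTTTCGTGGTCGATGTCTGTTTGATTCGCCCACAACCT; then T→U.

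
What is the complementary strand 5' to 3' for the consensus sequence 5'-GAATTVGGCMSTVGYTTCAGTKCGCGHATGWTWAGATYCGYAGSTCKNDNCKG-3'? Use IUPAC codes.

5'-CMGNHNMGASCTRCGRATCTWAWCATDCGCGMACTGAARCBASKGCCBAATTC-3'

Standard pairs A↔T, G↔C; ambiguity codes pair Y↔R, M↔K, W↔W, S↔S, D↔H, V↔B, N↔N. Complement (CTTAABCCGKSABCRAAGTCAMGCGCDTACWAWTCTARGCRTCSAGMNHNGMC), then reverse for 5'→3'.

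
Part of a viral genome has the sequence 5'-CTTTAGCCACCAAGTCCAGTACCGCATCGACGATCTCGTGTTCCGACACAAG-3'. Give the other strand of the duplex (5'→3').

Pairing A↔T and G↔C gives GAAATCGGTGGTTCAGGTCATGGCGTAGCTGCTAGAGCACAAGGCTGTGTTC, running 3'→5'. Reverse for the 5'→3' convention.

5'-CTTGTGTCGGAACACGAGATCGTCGATGCGGTACTGGACTTGGTGGCTAAAG-3'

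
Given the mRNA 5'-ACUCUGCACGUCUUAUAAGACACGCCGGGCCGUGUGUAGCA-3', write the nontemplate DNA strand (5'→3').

5'-ACTCTGCACGTCTTATAAGACACGCCGGGCCGTGTGTAGCA-3'

The coding DNA strand has the same 5'→3' sequence as the mRNA with U replaced by T.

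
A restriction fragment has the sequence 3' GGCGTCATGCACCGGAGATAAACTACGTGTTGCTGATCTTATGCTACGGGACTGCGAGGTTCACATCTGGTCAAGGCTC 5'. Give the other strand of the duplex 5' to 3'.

5'-CCGCAGTACGTGGCCTCTATTTGATGCACAACGACTAGAATACGATGCCCTGACGCTCCAAGTGTAGACCAGTTCCGAG-3'

The strand is given 3'→5', so its complement runs 5'→3' in the same left-to-right order: pair each base A↔T, G↔C.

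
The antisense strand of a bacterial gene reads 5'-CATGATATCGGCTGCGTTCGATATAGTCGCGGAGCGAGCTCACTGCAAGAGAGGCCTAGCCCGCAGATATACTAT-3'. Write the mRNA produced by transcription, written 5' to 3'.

5′-AUAGUAUAUCUGCGGGCUAGGCCUCUCUUGCAGUGAGCUCGCUCCGCGACUAUAUCGAACGCAGCCGAUAUCAUG-3′

The mRNA has the sequence of the coding strand (reverse complement of the template) with T→U. Reverse complement of CATGATATCGGCTGCGTTCGATATAGTCGCGGAGCGAGCTCACTGCAAGAGAGGCCTAGCCCGCAGATATACTAT is ATAGTATATCTGCGGGCTAGGCCTCTCTTGCAGTGAGCTCGCTCCGCGACTATATCGAACGCAGCCGATATCATG; then T→U.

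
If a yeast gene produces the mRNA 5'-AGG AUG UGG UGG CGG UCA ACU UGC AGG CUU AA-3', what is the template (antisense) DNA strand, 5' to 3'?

5'-TTAAGCCTGCAAGTTGACCGCCACCACATCCT-3'

Replace U with T to get the coding DNA strand: AGGATGTGGTGGCGGTCAACTTGCAGGCTTAA. The template strand is its reverse complement (complement TCCTACACCACCGCCAGTTGAACGTCCGAATT, then reverse).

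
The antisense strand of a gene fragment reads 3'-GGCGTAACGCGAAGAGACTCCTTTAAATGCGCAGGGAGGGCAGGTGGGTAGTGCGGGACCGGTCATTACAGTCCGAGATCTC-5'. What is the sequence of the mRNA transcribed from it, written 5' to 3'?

5'-CCGCAUUGCGCUUCUCUGAGGAAAUUUACGCGUCCCUCCCGUCCACCCAUCACGCCCUGGCCAGUAAUGUCAGGCUCUAGAG-3'

Reading the template 3'→5' as shown, RNA polymerase pairs each base (A→U, T→A, G↔C) to build mRNA 5'→3' directly.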